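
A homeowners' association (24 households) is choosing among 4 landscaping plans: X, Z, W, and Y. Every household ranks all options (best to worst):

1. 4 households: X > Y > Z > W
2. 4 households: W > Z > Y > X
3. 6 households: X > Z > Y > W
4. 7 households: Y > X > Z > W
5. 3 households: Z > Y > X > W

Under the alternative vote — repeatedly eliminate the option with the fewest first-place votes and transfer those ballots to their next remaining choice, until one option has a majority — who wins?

Round 1: X 10, Z 3, W 4, Y 7. Eliminate Z.
Round 2: X 10, W 4, Y 10. Eliminate W.
Round 3: X 10, Y 14. Y has a majority.

Y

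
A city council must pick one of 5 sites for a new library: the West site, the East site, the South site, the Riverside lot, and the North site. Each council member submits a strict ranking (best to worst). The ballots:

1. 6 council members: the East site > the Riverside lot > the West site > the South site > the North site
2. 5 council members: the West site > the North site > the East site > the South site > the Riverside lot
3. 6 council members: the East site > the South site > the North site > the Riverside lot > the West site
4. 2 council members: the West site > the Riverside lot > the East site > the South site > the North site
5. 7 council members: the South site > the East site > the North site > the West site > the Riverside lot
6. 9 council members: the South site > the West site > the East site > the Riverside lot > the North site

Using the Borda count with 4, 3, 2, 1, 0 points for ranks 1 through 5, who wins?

the East site

the West site: 6·2 + 5·4 + 6·0 + 2·4 + 7·1 + 9·3 = 74
the East site: 6·4 + 5·2 + 6·4 + 2·2 + 7·3 + 9·2 = 101
the South site: 6·1 + 5·1 + 6·3 + 2·1 + 7·4 + 9·4 = 95
the Riverside lot: 6·3 + 5·0 + 6·1 + 2·3 + 7·0 + 9·1 = 39
the North site: 6·0 + 5·3 + 6·2 + 2·0 + 7·2 + 9·0 = 41
the East site has the highest Borda score (101).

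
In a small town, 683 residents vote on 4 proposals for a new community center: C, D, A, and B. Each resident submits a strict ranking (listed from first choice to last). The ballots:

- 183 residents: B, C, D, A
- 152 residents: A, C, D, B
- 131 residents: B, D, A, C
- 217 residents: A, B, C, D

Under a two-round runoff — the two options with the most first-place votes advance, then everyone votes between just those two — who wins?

Round 1 first-place votes: C 0, D 0, A 369, B 314.
A and B advance.
Runoff: A is preferred to B by 369 voters; B by 314.
A wins the runoff.

A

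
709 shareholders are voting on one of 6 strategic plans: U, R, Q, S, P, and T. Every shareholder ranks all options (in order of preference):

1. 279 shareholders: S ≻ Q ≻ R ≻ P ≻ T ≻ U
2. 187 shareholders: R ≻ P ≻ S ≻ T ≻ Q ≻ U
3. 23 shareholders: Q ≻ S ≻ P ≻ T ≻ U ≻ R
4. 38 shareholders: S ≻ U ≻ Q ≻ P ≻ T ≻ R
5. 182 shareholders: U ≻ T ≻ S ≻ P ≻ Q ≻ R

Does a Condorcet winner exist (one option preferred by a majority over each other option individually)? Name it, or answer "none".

S

S vs U: 527–182 for S.
S vs R: 522–187 for S.
S vs Q: 686–23 for S.
S vs P: 522–187 for S.
S vs T: 527–182 for S.
S beats every other option head-to-head.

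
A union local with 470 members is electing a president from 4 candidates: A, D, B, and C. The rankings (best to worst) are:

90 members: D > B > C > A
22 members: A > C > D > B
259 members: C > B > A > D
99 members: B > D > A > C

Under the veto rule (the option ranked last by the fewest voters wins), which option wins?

Last-place votes: A 90, D 259, B 22, C 99.
B is ranked last by the fewest voters, so B wins.

B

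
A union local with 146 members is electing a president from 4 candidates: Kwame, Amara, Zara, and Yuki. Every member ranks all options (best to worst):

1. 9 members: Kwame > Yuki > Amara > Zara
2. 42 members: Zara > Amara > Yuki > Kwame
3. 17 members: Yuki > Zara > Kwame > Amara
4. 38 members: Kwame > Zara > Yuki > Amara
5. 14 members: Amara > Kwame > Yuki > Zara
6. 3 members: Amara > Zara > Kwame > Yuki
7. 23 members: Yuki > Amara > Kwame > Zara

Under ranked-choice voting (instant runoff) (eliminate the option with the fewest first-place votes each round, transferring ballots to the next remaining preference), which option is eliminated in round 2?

Yuki

Round 1: Kwame 47, Amara 17, Zara 42, Yuki 40. Eliminate Amara.
Round 2: Kwame 61, Zara 45, Yuki 40. Eliminate Yuki.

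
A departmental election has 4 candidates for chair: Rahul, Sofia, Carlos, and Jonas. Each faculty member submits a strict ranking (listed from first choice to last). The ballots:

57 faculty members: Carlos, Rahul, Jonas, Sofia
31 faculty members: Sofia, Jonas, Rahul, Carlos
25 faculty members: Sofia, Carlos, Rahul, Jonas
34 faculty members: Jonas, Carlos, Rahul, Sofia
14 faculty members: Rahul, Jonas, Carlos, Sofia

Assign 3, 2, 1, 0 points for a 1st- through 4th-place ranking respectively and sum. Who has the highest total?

Rahul: 57·2 + 31·1 + 25·1 + 34·1 + 14·3 = 246
Sofia: 57·0 + 31·3 + 25·3 + 34·0 + 14·0 = 168
Carlos: 57·3 + 31·0 + 25·2 + 34·2 + 14·1 = 303
Jonas: 57·1 + 31·2 + 25·0 + 34·3 + 14·2 = 249
Carlos has the highest Borda score (303).

Carlos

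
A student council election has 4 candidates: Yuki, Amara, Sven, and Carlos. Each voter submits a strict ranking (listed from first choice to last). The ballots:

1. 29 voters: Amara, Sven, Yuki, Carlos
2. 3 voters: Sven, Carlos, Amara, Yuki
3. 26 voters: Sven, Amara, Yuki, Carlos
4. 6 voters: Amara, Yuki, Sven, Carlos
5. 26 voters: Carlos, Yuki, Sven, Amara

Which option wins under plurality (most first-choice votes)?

Amara

First-place votes: Yuki 0, Amara 35, Sven 29, Carlos 26.
Amara has the most first-place votes.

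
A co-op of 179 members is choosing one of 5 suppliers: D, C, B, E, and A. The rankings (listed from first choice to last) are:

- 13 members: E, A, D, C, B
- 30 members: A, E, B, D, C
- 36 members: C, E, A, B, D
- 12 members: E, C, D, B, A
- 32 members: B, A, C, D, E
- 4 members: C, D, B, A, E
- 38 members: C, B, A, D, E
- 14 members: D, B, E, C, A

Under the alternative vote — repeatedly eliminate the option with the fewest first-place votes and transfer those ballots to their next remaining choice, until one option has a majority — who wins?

Round 1: D 14, C 78, B 32, E 25, A 30. Eliminate D.
Round 2: C 78, B 46, E 25, A 30. Eliminate E.
Round 3: C 90, B 46, A 43. C has a majority.

C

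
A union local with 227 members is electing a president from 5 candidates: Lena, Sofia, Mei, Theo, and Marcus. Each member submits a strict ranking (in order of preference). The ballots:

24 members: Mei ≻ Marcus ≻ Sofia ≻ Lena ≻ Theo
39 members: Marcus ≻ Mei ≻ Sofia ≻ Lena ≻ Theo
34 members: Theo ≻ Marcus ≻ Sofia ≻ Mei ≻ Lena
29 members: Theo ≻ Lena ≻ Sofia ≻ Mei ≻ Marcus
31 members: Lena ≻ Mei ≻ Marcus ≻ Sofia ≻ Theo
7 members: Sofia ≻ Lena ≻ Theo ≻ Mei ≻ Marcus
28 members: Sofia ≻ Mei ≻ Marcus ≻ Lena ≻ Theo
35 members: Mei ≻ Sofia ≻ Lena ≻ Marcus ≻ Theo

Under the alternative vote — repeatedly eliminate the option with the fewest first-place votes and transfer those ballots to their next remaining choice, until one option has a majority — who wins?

Round 1: Lena 31, Sofia 35, Mei 59, Theo 63, Marcus 39. Eliminate Lena.
Round 2: Sofia 35, Mei 90, Theo 63, Marcus 39. Eliminate Sofia.
Round 3: Mei 118, Theo 70, Marcus 39. Mei has a majority.

Mei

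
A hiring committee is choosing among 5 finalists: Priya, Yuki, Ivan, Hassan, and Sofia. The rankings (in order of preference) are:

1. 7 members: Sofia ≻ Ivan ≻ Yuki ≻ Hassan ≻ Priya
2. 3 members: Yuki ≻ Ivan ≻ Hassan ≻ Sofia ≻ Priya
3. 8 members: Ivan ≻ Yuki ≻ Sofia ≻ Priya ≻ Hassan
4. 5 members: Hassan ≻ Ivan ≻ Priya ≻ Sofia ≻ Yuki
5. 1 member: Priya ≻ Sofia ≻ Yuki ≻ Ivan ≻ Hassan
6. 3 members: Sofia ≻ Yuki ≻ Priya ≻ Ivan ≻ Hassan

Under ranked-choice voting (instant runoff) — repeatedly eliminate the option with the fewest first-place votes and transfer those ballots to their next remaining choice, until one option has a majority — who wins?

Ivan

Round 1: Priya 1, Yuki 3, Ivan 8, Hassan 5, Sofia 10. Eliminate Priya.
Round 2: Yuki 3, Ivan 8, Hassan 5, Sofia 11. Eliminate Yuki.
Round 3: Ivan 11, Hassan 5, Sofia 11. Eliminate Hassan.
Round 4: Ivan 16, Sofia 11. Ivan has a majority.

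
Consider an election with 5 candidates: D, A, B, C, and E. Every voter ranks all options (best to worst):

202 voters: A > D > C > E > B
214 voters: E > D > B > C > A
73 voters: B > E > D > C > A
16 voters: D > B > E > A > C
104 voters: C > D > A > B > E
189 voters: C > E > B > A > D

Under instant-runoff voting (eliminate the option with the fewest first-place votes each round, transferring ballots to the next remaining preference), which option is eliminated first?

Round 1: D 16, A 202, B 73, C 293, E 214. Eliminate D.

D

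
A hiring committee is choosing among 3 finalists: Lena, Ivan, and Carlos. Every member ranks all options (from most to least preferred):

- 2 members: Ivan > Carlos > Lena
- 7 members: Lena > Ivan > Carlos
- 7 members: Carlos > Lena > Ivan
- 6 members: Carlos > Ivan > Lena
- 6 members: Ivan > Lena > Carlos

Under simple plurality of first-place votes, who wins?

Carlos

First-place votes: Lena 7, Ivan 8, Carlos 13.
Carlos has the most first-place votes.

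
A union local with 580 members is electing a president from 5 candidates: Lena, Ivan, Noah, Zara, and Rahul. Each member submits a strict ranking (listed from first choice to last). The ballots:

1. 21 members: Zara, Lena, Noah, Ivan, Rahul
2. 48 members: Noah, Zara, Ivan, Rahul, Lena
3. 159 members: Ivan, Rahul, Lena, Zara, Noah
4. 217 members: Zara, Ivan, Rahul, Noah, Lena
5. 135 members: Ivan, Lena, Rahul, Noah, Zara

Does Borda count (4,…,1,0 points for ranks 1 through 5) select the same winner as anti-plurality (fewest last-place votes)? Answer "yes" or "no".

Borda — scores: Lena 786, Ivan 1944, Noah 586, Zara 1255, Rahul 1229. Winner: Ivan.
Anti-plurality — last-place votes: Lena 265, Ivan 0, Noah 159, Zara 135, Rahul 21. Winner: Ivan.
The two methods agree.

yes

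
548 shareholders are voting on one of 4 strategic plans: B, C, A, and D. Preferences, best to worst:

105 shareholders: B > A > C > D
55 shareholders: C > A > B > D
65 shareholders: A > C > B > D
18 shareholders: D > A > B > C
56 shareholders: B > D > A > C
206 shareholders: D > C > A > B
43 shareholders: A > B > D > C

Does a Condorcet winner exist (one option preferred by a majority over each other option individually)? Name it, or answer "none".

none

Checking pairwise contests:
C beats B 326–222.
A beats C 287–261.
D beats A 280–268.
B beats D 324–224.
Every option loses at least one head-to-head, so there is no Condorcet winner.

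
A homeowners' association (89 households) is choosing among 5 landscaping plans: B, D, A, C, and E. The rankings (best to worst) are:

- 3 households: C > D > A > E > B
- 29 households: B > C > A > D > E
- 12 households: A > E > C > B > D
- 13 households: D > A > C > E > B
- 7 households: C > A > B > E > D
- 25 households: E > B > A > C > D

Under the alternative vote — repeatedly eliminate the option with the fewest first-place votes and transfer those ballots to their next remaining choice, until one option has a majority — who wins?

Round 1: B 29, D 13, A 12, C 10, E 25. Eliminate C.
Round 2: B 29, D 16, A 19, E 25. Eliminate D.
Round 3: B 29, A 35, E 25. Eliminate E.
Round 4: B 54, A 35. B has a majority.

B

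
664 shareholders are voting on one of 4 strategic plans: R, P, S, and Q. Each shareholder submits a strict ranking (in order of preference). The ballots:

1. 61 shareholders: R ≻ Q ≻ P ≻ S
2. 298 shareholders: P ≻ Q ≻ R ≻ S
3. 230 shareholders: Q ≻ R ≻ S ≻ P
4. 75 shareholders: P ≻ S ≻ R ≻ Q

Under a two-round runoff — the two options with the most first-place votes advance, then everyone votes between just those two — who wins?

P

Round 1 first-place votes: R 61, P 373, S 0, Q 230.
P and Q advance.
Runoff: P is preferred to Q by 373 voters; Q by 291.
P wins the runoff.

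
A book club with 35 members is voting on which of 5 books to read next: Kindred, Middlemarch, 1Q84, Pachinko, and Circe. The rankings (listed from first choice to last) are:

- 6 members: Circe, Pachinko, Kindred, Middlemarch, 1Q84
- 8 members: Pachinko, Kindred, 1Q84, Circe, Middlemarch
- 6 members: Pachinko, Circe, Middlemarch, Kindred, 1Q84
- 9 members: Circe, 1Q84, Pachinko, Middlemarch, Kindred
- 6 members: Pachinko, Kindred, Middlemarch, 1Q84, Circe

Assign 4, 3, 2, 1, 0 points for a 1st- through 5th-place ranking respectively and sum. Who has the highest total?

Pachinko

Kindred: 6·2 + 8·3 + 6·1 + 9·0 + 6·3 = 60
Middlemarch: 6·1 + 8·0 + 6·2 + 9·1 + 6·2 = 39
1Q84: 6·0 + 8·2 + 6·0 + 9·3 + 6·1 = 49
Pachinko: 6·3 + 8·4 + 6·4 + 9·2 + 6·4 = 116
Circe: 6·4 + 8·1 + 6·3 + 9·4 + 6·0 = 86
Pachinko has the highest Borda score (116).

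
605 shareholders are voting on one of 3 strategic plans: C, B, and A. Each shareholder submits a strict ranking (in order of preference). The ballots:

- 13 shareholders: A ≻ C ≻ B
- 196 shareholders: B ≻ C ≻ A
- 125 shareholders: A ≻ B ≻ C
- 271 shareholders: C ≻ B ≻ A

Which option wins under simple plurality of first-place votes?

First-place votes: C 271, B 196, A 138.
C has the most first-place votes.

C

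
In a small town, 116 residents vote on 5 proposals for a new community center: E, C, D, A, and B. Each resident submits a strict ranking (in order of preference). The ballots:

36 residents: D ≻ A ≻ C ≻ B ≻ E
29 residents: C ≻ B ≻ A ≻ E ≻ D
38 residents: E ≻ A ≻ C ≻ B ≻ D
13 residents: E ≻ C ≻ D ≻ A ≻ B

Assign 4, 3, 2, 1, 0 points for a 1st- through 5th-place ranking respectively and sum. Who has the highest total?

E: 36·0 + 29·1 + 38·4 + 13·4 = 233
C: 36·2 + 29·4 + 38·2 + 13·3 = 303
D: 36·4 + 29·0 + 38·0 + 13·2 = 170
A: 36·3 + 29·2 + 38·3 + 13·1 = 293
B: 36·1 + 29·3 + 38·1 + 13·0 = 161
C has the highest Borda score (303).

C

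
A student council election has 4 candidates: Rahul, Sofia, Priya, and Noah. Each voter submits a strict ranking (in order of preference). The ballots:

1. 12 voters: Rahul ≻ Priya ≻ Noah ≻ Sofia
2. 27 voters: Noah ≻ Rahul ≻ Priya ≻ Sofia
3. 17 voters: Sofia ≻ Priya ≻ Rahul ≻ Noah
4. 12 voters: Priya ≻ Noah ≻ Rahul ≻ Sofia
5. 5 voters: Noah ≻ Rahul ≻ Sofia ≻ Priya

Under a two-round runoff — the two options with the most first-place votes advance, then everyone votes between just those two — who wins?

Noah

Round 1 first-place votes: Rahul 12, Sofia 17, Priya 12, Noah 32.
Noah and Sofia advance.
Runoff: Noah is preferred to Sofia by 56 voters; Sofia by 17.
Noah wins the runoff.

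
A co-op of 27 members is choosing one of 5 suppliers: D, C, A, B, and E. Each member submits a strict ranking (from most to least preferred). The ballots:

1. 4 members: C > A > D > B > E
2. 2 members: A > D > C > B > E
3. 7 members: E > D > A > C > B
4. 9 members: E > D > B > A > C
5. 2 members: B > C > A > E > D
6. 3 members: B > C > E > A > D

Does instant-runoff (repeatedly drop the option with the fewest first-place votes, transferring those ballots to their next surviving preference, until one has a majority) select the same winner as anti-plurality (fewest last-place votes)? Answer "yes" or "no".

Instant-runoff — R1 D 0, C 4, A 2, B 5, E 16 (E winner). Winner: E.
Anti-plurality — last-place votes: D 5, C 9, A 0, B 7, E 6. Winner: A.
The two methods disagree.

no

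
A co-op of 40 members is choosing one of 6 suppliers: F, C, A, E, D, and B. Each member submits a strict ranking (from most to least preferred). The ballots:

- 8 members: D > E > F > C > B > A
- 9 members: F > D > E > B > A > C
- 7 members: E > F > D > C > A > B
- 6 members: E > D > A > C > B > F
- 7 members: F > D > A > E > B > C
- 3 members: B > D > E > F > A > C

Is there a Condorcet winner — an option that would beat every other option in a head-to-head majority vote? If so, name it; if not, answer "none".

none

Checking pairwise contests:
E beats F 24–16.
F beats C 34–6.
F beats A 34–6.
D beats E 27–13.
F beats D 23–17.
F beats B 31–9.
Every option loses at least one head-to-head, so there is no Condorcet winner.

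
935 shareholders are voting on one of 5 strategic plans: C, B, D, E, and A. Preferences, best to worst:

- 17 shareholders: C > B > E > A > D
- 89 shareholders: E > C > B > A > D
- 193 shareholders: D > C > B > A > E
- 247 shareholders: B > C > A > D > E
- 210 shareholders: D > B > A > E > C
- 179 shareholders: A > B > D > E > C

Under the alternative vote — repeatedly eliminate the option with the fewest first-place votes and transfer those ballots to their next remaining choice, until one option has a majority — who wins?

Round 1: C 17, B 247, D 403, E 89, A 179. Eliminate C.
Round 2: B 264, D 403, E 89, A 179. Eliminate E.
Round 3: B 353, D 403, A 179. Eliminate A.
Round 4: B 532, D 403. B has a majority.

B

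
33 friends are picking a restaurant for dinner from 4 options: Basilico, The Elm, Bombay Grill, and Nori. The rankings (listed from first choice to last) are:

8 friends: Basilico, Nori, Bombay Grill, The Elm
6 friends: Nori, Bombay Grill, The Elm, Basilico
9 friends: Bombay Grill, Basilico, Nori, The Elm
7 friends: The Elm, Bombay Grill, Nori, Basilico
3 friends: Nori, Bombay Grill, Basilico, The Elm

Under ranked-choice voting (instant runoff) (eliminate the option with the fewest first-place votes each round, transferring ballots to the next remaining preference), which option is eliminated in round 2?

Basilico

Round 1: Basilico 8, The Elm 7, Bombay Grill 9, Nori 9. Eliminate The Elm.
Round 2: Basilico 8, Bombay Grill 16, Nori 9. Eliminate Basilico.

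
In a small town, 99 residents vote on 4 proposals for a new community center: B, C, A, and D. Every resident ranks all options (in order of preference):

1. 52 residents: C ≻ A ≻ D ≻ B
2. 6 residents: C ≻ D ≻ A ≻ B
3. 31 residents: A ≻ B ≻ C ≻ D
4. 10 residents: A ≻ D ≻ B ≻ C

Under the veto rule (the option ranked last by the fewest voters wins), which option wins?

Last-place votes: B 58, C 10, A 0, D 31.
A is ranked last by the fewest voters, so A wins.

A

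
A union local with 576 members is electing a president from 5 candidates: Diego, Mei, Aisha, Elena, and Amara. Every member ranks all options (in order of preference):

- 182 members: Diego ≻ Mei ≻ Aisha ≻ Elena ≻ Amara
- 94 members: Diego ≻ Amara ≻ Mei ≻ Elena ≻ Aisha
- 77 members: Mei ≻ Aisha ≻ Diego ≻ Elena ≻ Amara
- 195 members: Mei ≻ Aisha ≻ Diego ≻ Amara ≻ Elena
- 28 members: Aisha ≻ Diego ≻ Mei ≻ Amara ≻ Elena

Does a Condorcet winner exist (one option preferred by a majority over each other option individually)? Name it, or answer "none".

Checking pairwise contests:
Aisha beats Diego 300–276.
Diego beats Mei 304–272.
Mei beats Aisha 548–28.
Diego beats Elena 576–0.
Diego beats Amara 576–0.
Every option loses at least one head-to-head, so there is no Condorcet winner.

none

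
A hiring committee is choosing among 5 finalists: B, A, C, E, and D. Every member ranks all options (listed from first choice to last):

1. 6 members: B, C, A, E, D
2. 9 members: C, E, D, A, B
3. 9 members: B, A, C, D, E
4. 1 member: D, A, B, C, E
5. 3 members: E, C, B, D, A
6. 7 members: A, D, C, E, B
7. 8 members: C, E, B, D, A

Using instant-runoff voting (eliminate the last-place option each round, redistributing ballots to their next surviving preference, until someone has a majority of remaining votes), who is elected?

Round 1: B 15, A 7, C 17, E 3, D 1. Eliminate D.
Round 2: B 15, A 8, C 17, E 3. Eliminate E.
Round 3: B 15, A 8, C 20. Eliminate A.
Round 4: B 16, C 27. C has a majority.

C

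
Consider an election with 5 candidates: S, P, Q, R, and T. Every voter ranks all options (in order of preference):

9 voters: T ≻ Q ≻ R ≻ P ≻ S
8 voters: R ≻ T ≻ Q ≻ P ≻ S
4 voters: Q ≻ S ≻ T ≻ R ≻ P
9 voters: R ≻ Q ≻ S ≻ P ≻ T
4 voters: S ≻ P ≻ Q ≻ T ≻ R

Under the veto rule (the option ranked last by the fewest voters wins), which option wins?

Last-place votes: S 17, P 4, Q 0, R 4, T 9.
Q is ranked last by the fewest voters, so Q wins.

Q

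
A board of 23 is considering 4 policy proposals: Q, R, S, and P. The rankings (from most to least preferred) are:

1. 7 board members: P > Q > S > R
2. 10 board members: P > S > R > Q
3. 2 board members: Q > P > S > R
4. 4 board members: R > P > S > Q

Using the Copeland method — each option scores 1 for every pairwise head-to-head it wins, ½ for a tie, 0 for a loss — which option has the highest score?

Q: loses to R, S, and P → score 0.
R: beats Q; loses to S and P → score 1.
S: beats Q and R; loses to P → score 2.
P: beats Q, R, and S → score 3.
P has the best pairwise record.

P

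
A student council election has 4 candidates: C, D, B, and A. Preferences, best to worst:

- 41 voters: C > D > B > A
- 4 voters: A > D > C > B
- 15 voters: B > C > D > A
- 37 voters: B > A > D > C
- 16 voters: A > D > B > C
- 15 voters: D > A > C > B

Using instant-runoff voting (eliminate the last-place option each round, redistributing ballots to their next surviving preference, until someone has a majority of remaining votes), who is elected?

Round 1: C 41, D 15, B 52, A 20. Eliminate D.
Round 2: C 41, B 52, A 35. Eliminate A.
Round 3: C 60, B 68. B has a majority.

B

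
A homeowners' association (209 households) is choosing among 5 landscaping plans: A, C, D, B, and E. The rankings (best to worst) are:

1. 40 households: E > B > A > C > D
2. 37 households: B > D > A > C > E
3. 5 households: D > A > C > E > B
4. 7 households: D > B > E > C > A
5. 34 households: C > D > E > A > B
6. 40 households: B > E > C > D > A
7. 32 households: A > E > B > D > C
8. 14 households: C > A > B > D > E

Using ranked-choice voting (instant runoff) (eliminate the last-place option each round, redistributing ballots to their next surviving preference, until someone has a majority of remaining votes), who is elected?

E

Round 1: A 32, C 48, D 12, B 77, E 40. Eliminate D.
Round 2: A 37, C 48, B 84, E 40. Eliminate A.
Round 3: C 53, B 84, E 72. Eliminate C.
Round 4: B 98, E 111. E has a majority.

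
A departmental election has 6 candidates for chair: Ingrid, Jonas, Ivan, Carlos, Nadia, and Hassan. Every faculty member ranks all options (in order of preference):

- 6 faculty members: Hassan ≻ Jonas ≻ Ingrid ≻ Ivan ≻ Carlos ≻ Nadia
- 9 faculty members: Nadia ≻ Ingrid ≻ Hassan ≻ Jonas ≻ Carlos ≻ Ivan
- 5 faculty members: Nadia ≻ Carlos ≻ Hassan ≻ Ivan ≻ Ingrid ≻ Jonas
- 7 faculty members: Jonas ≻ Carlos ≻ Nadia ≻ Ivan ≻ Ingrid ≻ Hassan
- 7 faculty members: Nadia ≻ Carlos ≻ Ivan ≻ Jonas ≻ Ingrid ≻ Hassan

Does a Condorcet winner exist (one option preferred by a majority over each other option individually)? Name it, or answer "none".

Nadia

Nadia vs Ingrid: 28–6 for Nadia.
Nadia vs Jonas: 21–13 for Nadia.
Nadia vs Ivan: 28–6 for Nadia.
Nadia vs Carlos: 21–13 for Nadia.
Nadia vs Hassan: 28–6 for Nadia.
Nadia beats every other option head-to-head.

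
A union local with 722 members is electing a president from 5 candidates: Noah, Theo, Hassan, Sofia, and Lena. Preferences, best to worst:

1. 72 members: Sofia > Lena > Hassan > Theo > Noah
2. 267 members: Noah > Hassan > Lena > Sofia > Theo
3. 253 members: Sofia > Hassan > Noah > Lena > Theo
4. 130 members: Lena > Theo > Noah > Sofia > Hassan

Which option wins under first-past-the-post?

Sofia

First-place votes: Noah 267, Theo 0, Hassan 0, Sofia 325, Lena 130.
Sofia has the most first-place votes.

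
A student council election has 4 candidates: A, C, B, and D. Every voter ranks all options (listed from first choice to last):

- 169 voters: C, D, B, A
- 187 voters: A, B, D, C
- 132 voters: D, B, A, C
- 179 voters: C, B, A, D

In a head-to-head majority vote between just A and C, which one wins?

C

Voters preferring A to C: 319; preferring C to A: 348.
C wins the head-to-head.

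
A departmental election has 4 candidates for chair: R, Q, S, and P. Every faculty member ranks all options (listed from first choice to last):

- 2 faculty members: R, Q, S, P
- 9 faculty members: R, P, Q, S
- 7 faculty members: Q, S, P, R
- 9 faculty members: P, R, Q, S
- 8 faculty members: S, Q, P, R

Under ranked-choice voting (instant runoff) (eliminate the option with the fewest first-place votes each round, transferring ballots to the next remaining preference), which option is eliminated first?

Round 1: R 11, Q 7, S 8, P 9. Eliminate Q.

Q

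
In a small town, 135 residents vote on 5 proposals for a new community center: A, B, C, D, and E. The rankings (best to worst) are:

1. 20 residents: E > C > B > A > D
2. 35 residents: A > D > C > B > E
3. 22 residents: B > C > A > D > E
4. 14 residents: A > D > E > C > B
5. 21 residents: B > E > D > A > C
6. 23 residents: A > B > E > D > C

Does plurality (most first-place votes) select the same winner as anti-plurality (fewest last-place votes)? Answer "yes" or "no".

Plurality — first-place votes: A 72, B 43, C 0, D 0, E 20. Winner: A.
Anti-plurality — last-place votes: A 0, B 14, C 44, D 20, E 57. Winner: A.
The two methods agree.

yes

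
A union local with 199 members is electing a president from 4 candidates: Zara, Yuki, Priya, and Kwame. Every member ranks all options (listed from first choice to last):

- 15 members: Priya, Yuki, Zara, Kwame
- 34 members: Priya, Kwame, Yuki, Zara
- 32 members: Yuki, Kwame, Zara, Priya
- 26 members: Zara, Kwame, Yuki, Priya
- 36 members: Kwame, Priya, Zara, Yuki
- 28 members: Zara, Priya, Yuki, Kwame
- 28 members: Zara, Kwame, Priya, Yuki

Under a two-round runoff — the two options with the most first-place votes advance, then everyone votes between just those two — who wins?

Round 1 first-place votes: Zara 82, Yuki 32, Priya 49, Kwame 36.
Zara and Priya advance.
Runoff: Zara is preferred to Priya by 114 voters; Priya by 85.
Zara wins the runoff.

Zara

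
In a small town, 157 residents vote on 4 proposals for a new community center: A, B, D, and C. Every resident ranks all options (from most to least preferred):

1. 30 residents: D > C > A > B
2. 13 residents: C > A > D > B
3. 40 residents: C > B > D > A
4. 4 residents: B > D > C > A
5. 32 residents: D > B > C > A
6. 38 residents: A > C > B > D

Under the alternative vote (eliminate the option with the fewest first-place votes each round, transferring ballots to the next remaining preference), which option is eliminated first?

Round 1: A 38, B 4, D 62, C 53. Eliminate B.

B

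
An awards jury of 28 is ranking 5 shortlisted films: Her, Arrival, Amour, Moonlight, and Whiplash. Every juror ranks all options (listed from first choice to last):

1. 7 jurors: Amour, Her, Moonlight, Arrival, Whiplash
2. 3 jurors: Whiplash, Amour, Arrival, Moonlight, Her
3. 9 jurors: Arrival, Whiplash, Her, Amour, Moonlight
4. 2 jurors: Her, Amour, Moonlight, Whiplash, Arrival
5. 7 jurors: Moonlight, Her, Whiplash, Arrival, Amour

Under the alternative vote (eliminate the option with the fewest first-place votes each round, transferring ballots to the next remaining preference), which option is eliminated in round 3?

Round 1: Her 2, Arrival 9, Amour 7, Moonlight 7, Whiplash 3. Eliminate Her.
Round 2: Arrival 9, Amour 9, Moonlight 7, Whiplash 3. Eliminate Whiplash.
Round 3: Arrival 9, Amour 12, Moonlight 7. Eliminate Moonlight.

Moonlight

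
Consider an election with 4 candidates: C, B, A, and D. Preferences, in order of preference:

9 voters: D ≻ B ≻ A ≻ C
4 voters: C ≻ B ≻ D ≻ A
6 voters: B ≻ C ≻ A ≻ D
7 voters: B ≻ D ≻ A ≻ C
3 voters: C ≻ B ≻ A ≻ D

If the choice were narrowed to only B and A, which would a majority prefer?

Voters preferring B to A: 29; preferring A to B: 0.
B wins the head-to-head.

B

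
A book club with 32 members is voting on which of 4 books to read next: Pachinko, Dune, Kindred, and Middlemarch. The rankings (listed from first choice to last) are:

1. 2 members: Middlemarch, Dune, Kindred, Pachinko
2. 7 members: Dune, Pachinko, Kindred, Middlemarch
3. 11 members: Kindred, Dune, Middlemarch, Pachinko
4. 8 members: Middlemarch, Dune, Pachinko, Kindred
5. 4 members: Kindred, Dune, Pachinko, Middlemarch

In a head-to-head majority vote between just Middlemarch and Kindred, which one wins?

Kindred

Voters preferring Middlemarch to Kindred: 10; preferring Kindred to Middlemarch: 22.
Kindred wins the head-to-head.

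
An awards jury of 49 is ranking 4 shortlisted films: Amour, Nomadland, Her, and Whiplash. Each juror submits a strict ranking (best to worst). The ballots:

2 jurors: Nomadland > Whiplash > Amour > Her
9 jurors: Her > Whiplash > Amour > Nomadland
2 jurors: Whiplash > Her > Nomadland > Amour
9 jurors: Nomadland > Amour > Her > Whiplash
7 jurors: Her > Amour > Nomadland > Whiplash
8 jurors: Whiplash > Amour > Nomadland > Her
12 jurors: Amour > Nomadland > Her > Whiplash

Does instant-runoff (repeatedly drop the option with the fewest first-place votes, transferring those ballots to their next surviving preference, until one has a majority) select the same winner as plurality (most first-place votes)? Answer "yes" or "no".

Instant-runoff — R1 Amour 12, Nomadland 11, Her 16, Whiplash 10 (Whiplash out); R2 Amour 20, Nomadland 11, Her 18 (Nomadland out); R3 Amour 31, Her 18 (Amour winner). Winner: Amour.
Plurality — first-place votes: Amour 12, Nomadland 11, Her 16, Whiplash 10. Winner: Her.
The two methods disagree.

no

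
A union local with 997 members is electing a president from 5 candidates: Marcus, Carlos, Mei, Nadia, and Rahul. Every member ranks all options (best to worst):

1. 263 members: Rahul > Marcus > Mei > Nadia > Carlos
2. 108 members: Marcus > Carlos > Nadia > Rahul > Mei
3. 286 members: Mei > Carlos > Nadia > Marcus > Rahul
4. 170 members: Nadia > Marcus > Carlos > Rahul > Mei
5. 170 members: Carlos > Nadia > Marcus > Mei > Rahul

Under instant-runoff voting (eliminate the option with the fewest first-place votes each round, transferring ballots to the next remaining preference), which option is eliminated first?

Marcus

Round 1: Marcus 108, Carlos 170, Mei 286, Nadia 170, Rahul 263. Eliminate Marcus.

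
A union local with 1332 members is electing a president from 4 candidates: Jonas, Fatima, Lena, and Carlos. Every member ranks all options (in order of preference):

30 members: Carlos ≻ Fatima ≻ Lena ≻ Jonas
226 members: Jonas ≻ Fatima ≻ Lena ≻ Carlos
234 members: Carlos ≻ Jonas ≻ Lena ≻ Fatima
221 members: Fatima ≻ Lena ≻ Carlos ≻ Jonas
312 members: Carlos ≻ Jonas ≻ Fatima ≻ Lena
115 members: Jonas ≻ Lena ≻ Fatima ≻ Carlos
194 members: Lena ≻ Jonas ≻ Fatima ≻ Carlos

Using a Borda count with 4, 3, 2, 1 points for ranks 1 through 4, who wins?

Jonas

Jonas: 30·1 + 226·4 + 234·3 + 221·1 + 312·3 + 115·4 + 194·3 = 3835
Fatima: 30·3 + 226·3 + 234·1 + 221·4 + 312·2 + 115·2 + 194·2 = 3128
Lena: 30·2 + 226·2 + 234·2 + 221·3 + 312·1 + 115·3 + 194·4 = 3076
Carlos: 30·4 + 226·1 + 234·4 + 221·2 + 312·4 + 115·1 + 194·1 = 3281
Jonas has the highest Borda score (3835).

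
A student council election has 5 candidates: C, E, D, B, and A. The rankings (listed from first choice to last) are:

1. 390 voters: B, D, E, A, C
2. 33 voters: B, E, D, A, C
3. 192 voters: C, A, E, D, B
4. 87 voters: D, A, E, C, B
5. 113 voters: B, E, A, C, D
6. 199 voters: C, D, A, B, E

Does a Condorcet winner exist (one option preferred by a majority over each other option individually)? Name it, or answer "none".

B

B vs C: 536–478 for B.
B vs E: 735–279 for B.
B vs D: 536–478 for B.
B vs A: 536–478 for B.
B beats every other option head-to-head.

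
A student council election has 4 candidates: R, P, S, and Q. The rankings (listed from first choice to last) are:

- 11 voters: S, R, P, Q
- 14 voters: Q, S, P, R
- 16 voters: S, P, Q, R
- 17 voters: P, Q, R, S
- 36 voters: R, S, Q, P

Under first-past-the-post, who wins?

First-place votes: R 36, P 17, S 27, Q 14.
R has the most first-place votes.

R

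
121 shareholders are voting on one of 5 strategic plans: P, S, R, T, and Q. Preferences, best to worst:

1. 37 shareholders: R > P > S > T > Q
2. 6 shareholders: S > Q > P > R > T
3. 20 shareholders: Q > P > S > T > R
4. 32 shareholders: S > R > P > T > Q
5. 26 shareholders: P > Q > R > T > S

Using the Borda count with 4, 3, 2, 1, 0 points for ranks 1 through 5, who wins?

P

P: 37·3 + 6·2 + 20·3 + 32·2 + 26·4 = 351
S: 37·2 + 6·4 + 20·2 + 32·4 + 26·0 = 266
R: 37·4 + 6·1 + 20·0 + 32·3 + 26·2 = 302
T: 37·1 + 6·0 + 20·1 + 32·1 + 26·1 = 115
Q: 37·0 + 6·3 + 20·4 + 32·0 + 26·3 = 176
P has the highest Borda score (351).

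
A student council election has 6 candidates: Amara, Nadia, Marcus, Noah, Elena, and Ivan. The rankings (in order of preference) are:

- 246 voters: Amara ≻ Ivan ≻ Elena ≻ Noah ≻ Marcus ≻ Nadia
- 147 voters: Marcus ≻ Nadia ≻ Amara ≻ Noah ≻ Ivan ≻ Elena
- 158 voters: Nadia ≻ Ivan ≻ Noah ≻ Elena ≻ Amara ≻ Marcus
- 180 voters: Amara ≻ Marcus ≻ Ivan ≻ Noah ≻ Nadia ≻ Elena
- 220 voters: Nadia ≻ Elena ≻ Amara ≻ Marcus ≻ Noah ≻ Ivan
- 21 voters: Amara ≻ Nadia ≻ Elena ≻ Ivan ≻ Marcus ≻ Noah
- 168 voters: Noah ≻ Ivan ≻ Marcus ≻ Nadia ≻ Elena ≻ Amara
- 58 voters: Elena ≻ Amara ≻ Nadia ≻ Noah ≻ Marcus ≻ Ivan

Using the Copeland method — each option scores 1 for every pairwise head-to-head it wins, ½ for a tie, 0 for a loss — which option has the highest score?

Nadia

Amara: beats Marcus, Noah, and Ivan; loses to Nadia and Elena → score 3.
Nadia: beats Amara, Noah, Elena, and Ivan; loses to Marcus → score 4.
Marcus: beats Nadia and Ivan; loses to Amara, Noah, and Elena → score 2.
Noah: beats Marcus and Elena; loses to Amara, Nadia, and Ivan → score 2.
Elena: beats Amara and Marcus; loses to Nadia, Noah, and Ivan → score 2.
Ivan: beats Noah and Elena; loses to Amara, Nadia, and Marcus → score 2.
Nadia has the best pairwise record.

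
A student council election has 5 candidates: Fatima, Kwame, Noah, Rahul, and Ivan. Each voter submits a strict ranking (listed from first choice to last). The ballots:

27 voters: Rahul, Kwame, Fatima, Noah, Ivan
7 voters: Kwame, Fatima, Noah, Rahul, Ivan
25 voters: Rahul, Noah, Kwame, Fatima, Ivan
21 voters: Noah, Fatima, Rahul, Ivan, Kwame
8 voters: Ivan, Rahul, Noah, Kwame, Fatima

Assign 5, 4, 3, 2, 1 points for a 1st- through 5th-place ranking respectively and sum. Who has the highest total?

Rahul

Fatima: 27·3 + 7·4 + 25·2 + 21·4 + 8·1 = 251
Kwame: 27·4 + 7·5 + 25·3 + 21·1 + 8·2 = 255
Noah: 27·2 + 7·3 + 25·4 + 21·5 + 8·3 = 304
Rahul: 27·5 + 7·2 + 25·5 + 21·3 + 8·4 = 369
Ivan: 27·1 + 7·1 + 25·1 + 21·2 + 8·5 = 141
Rahul has the highest Borda score (369).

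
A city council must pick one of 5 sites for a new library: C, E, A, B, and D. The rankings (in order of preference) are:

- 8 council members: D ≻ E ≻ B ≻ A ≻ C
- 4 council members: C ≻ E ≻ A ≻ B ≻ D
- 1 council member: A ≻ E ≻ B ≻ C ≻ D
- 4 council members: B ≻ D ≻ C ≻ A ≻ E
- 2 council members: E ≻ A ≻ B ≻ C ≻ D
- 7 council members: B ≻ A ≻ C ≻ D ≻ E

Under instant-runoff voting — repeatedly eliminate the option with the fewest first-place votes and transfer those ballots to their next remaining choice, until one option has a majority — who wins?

B

Round 1: C 4, E 2, A 1, B 11, D 8. Eliminate A.
Round 2: C 4, E 3, B 11, D 8. Eliminate E.
Round 3: C 4, B 14, D 8. B has a majority.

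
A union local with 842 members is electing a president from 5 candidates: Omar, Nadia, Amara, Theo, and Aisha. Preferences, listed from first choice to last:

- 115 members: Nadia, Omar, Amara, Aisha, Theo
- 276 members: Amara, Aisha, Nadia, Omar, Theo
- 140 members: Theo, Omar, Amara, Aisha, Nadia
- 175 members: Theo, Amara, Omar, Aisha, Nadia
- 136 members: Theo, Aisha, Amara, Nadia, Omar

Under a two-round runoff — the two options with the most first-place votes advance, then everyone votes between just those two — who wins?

Round 1 first-place votes: Omar 0, Nadia 115, Amara 276, Theo 451, Aisha 0.
Theo and Amara advance.
Runoff: Theo is preferred to Amara by 451 voters; Amara by 391.
Theo wins the runoff.

Theo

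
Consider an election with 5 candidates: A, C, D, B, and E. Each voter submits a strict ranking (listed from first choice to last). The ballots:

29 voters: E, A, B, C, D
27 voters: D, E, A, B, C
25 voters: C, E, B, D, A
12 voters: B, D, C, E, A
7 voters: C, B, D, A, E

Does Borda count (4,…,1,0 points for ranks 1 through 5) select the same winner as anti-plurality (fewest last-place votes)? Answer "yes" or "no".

Borda — scores: A 148, C 181, D 183, B 204, E 284. Winner: E.
Anti-plurality — last-place votes: A 37, C 27, D 29, B 0, E 7. Winner: B.
The two methods disagree.

no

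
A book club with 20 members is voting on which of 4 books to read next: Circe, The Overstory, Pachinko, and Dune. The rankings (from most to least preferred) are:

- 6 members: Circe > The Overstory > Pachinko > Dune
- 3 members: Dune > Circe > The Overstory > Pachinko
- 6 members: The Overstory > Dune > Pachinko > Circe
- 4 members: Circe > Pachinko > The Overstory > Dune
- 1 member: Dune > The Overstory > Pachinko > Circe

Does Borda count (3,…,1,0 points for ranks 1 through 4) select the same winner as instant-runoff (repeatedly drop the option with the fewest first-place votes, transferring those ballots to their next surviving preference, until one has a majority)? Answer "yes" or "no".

Borda — scores: Circe 36, The Overstory 39, Pachinko 21, Dune 24. Winner: The Overstory.
Instant-runoff — R1 Circe 10, The Overstory 6, Pachinko 0, Dune 4 (Pachinko out); R2 Circe 10, The Overstory 6, Dune 4 (Dune out); R3 Circe 13, The Overstory 7 (Circe winner). Winner: Circe.
The two methods disagree.

no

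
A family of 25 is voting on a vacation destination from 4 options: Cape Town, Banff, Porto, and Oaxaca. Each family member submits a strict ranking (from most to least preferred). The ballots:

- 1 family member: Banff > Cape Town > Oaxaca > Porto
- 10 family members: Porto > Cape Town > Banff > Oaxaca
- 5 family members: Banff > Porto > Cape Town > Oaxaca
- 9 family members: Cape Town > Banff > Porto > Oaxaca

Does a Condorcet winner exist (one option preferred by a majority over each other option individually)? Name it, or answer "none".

Checking pairwise contests:
Porto beats Cape Town 15–10.
Cape Town beats Banff 19–6.
Banff beats Porto 15–10.
Cape Town beats Oaxaca 25–0.
Every option loses at least one head-to-head, so there is no Condorcet winner.

none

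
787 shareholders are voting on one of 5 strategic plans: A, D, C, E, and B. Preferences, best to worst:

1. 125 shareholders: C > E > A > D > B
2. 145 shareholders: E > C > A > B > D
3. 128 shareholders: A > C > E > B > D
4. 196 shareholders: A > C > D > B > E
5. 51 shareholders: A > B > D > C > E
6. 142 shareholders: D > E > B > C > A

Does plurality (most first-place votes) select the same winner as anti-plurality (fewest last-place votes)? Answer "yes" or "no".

Plurality — first-place votes: A 375, D 142, C 125, E 145, B 0. Winner: A.
Anti-plurality — last-place votes: A 142, D 273, C 0, E 247, B 125. Winner: C.
The two methods disagree.

no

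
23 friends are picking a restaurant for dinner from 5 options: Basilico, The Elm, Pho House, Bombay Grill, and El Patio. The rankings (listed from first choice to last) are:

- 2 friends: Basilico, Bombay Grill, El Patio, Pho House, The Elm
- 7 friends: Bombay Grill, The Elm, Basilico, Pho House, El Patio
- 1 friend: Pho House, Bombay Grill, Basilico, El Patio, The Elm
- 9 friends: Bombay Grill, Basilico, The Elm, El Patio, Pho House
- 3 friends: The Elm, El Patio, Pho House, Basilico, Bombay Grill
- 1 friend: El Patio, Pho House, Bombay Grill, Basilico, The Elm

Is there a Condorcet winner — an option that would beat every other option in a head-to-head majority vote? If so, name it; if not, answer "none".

Bombay Grill

Bombay Grill vs Basilico: 18–5 for Bombay Grill.
Bombay Grill vs The Elm: 20–3 for Bombay Grill.
Bombay Grill vs Pho House: 18–5 for Bombay Grill.
Bombay Grill vs El Patio: 19–4 for Bombay Grill.
Bombay Grill beats every other option head-to-head.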